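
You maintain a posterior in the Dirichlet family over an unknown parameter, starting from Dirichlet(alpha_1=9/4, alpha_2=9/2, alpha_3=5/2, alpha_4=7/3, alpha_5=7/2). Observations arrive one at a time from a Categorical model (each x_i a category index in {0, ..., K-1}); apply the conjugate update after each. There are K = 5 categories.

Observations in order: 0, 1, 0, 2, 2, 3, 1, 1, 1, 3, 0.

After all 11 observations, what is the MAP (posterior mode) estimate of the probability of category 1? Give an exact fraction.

obs 1: x=0 → posterior Dirichlet(13/4, 9/2, 5/2, 7/3, 7/2)
obs 2: x=1 → posterior Dirichlet(13/4, 11/2, 5/2, 7/3, 7/2)
obs 3: x=0 → posterior Dirichlet(17/4, 11/2, 5/2, 7/3, 7/2)
obs 4: x=2 → posterior Dirichlet(17/4, 11/2, 7/2, 7/3, 7/2)
obs 5: x=2 → posterior Dirichlet(17/4, 11/2, 9/2, 7/3, 7/2)
obs 6: x=3 → posterior Dirichlet(17/4, 11/2, 9/2, 10/3, 7/2)
obs 7: x=1 → posterior Dirichlet(17/4, 13/2, 9/2, 10/3, 7/2)
obs 8: x=1 → posterior Dirichlet(17/4, 15/2, 9/2, 10/3, 7/2)
obs 9: x=1 → posterior Dirichlet(17/4, 17/2, 9/2, 10/3, 7/2)
obs 10: x=3 → posterior Dirichlet(17/4, 17/2, 9/2, 13/3, 7/2)
obs 11: x=0 → posterior Dirichlet(21/4, 17/2, 9/2, 13/3, 7/2)

90/253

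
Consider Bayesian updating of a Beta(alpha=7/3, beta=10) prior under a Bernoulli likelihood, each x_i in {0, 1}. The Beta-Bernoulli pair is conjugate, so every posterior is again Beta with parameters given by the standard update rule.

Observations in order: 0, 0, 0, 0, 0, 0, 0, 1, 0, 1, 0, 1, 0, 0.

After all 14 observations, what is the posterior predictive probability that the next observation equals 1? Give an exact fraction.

16/79

obs 1: x=0 → posterior Beta(7/3, 11)
obs 2: x=0 → posterior Beta(7/3, 12)
obs 3: x=0 → posterior Beta(7/3, 13)
obs 4: x=0 → posterior Beta(7/3, 14)
obs 5: x=0 → posterior Beta(7/3, 15)
obs 6: x=0 → posterior Beta(7/3, 16)
obs 7: x=0 → posterior Beta(7/3, 17)
obs 8: x=1 → posterior Beta(10/3, 17)
obs 9: x=0 → posterior Beta(10/3, 18)
obs 10: x=1 → posterior Beta(13/3, 18)
obs 11: x=0 → posterior Beta(13/3, 19)
obs 12: x=1 → posterior Beta(16/3, 19)
obs 13: x=0 → posterior Beta(16/3, 20)
obs 14: x=0 → posterior Beta(16/3, 21)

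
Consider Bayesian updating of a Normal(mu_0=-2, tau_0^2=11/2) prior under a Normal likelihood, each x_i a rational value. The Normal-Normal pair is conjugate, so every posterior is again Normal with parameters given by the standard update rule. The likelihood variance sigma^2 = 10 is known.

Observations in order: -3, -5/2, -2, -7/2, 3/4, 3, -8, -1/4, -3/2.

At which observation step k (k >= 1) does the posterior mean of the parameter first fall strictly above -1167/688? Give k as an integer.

k = 6

obs 1: x=-3 → posterior Normal(-73/31, 110/31)
obs 2: x=-5/2 → posterior Normal(-67/28, 55/21)
obs 3: x=-2 → posterior Normal(-245/106, 110/53)
obs 4: x=-7/2 → posterior Normal(-161/64, 55/32)
obs 5: x=3/4 → posterior Normal(-611/300, 22/15)
obs 6: x=3 → posterior Normal(-479/344, 55/43)
obs 7: x=-8 → posterior Normal(-831/388, 110/97)
obs 8: x=-1/4 → posterior Normal(-421/216, 55/54)
obs 9: x=-3/2 → posterior Normal(-227/119, 110/119)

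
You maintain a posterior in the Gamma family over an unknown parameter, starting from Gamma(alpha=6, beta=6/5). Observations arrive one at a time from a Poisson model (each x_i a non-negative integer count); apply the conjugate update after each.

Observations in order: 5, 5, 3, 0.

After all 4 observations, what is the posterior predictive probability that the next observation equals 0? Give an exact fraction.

obs 1: x=5 → posterior Gamma(11, 11/5)
obs 2: x=5 → posterior Gamma(16, 16/5)
obs 3: x=3 → posterior Gamma(19, 21/5)
obs 4: x=0 → posterior Gamma(19, 26/5)

766467265200361890474622976/21670662219970396194714277471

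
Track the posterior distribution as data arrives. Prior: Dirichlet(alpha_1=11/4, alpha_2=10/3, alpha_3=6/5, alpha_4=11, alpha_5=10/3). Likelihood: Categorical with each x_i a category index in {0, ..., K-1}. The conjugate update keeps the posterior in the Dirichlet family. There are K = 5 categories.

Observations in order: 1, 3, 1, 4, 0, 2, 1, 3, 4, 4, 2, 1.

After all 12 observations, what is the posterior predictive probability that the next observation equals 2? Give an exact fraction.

obs 1: x=1 → posterior Dirichlet(11/4, 13/3, 6/5, 11, 10/3)
obs 2: x=3 → posterior Dirichlet(11/4, 13/3, 6/5, 12, 10/3)
obs 3: x=1 → posterior Dirichlet(11/4, 16/3, 6/5, 12, 10/3)
obs 4: x=4 → posterior Dirichlet(11/4, 16/3, 6/5, 12, 13/3)
obs 5: x=0 → posterior Dirichlet(15/4, 16/3, 6/5, 12, 13/3)
obs 6: x=2 → posterior Dirichlet(15/4, 16/3, 11/5, 12, 13/3)
obs 7: x=1 → posterior Dirichlet(15/4, 19/3, 11/5, 12, 13/3)
obs 8: x=3 → posterior Dirichlet(15/4, 19/3, 11/5, 13, 13/3)
obs 9: x=4 → posterior Dirichlet(15/4, 19/3, 11/5, 13, 16/3)
obs 10: x=4 → posterior Dirichlet(15/4, 19/3, 11/5, 13, 19/3)
obs 11: x=2 → posterior Dirichlet(15/4, 19/3, 16/5, 13, 19/3)
obs 12: x=1 → posterior Dirichlet(15/4, 22/3, 16/5, 13, 19/3)

192/2017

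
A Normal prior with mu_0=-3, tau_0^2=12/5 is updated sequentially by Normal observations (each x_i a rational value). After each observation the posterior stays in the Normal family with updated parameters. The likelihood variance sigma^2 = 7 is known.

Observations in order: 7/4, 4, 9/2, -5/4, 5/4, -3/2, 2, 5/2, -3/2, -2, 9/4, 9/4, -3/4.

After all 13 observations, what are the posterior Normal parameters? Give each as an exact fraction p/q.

mu_0=57/191, tau_0^2=84/191

obs 1: x=7/4 → posterior Normal(-84/47, 84/47)
obs 2: x=4 → posterior Normal(-36/59, 84/59)
obs 3: x=9/2 → posterior Normal(18/71, 84/71)
obs 4: x=-5/4 → posterior Normal(3/83, 84/83)
obs 5: x=5/4 → posterior Normal(18/95, 84/95)
obs 6: x=-3/2 → posterior Normal(0, 84/107)
obs 7: x=2 → posterior Normal(24/119, 12/17)
obs 8: x=5/2 → posterior Normal(54/131, 84/131)
obs 9: x=-3/2 → posterior Normal(36/143, 84/143)
obs 10: x=-2 → posterior Normal(12/155, 84/155)
obs 11: x=9/4 → posterior Normal(39/167, 84/167)
obs 12: x=9/4 → posterior Normal(66/179, 84/179)
obs 13: x=-3/4 → posterior Normal(57/191, 84/191)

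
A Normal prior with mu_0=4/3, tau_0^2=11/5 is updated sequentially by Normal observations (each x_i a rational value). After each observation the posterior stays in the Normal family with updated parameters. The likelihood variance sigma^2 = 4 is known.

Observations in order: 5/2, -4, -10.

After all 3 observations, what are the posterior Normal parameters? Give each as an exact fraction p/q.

mu_0=-599/318, tau_0^2=44/53

obs 1: x=5/2 → posterior Normal(325/186, 44/31)
obs 2: x=-4 → posterior Normal(61/252, 22/21)
obs 3: x=-10 → posterior Normal(-599/318, 44/53)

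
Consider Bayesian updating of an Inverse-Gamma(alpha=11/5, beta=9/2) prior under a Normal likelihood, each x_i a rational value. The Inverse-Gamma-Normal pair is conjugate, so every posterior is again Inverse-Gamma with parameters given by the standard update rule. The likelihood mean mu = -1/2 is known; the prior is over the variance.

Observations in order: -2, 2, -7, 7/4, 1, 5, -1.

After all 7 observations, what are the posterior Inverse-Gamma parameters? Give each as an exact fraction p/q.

obs 1: x=-2 → posterior Inverse-Gamma(27/10, 45/8)
obs 2: x=2 → posterior Inverse-Gamma(16/5, 35/4)
obs 3: x=-7 → posterior Inverse-Gamma(37/10, 239/8)
obs 4: x=7/4 → posterior Inverse-Gamma(21/5, 1037/32)
obs 5: x=1 → posterior Inverse-Gamma(47/10, 1073/32)
obs 6: x=5 → posterior Inverse-Gamma(26/5, 1557/32)
obs 7: x=-1 → posterior Inverse-Gamma(57/10, 1561/32)

alpha=57/10, beta=1561/32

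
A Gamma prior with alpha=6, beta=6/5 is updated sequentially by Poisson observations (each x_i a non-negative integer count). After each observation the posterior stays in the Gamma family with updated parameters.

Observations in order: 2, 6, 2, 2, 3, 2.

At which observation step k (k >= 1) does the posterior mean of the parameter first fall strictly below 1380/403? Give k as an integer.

obs 1: x=2 → posterior Gamma(8, 11/5)
obs 2: x=6 → posterior Gamma(14, 16/5)
obs 3: x=2 → posterior Gamma(16, 21/5)
obs 4: x=2 → posterior Gamma(18, 26/5)
obs 5: x=3 → posterior Gamma(21, 31/5)
obs 6: x=2 → posterior Gamma(23, 36/5)

k = 5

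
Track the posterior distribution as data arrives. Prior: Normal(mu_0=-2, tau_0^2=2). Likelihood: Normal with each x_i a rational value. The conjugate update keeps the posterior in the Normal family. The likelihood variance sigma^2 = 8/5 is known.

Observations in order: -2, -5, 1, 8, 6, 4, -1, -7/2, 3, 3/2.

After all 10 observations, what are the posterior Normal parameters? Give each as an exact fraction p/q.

obs 1: x=-2 → posterior Normal(-2, 8/9)
obs 2: x=-5 → posterior Normal(-43/14, 4/7)
obs 3: x=1 → posterior Normal(-2, 8/19)
obs 4: x=8 → posterior Normal(1/12, 1/3)
obs 5: x=6 → posterior Normal(32/29, 8/29)
obs 6: x=4 → posterior Normal(26/17, 4/17)
obs 7: x=-1 → posterior Normal(47/39, 8/39)
obs 8: x=-7/2 → posterior Normal(59/88, 2/11)
obs 9: x=3 → posterior Normal(89/98, 8/49)
obs 10: x=3/2 → posterior Normal(26/27, 4/27)

mu_0=26/27, tau_0^2=4/27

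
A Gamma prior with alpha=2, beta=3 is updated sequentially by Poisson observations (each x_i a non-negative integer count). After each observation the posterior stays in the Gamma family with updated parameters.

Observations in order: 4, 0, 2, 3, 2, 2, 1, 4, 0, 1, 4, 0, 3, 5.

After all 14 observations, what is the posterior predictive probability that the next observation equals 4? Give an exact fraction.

263465683591023388108844487171415640537621665/3096279656855521165058991049662476688977559552

obs 1: x=4 → posterior Gamma(6, 4)
obs 2: x=0 → posterior Gamma(6, 5)
obs 3: x=2 → posterior Gamma(8, 6)
obs 4: x=3 → posterior Gamma(11, 7)
obs 5: x=2 → posterior Gamma(13, 8)
obs 6: x=2 → posterior Gamma(15, 9)
obs 7: x=1 → posterior Gamma(16, 10)
obs 8: x=4 → posterior Gamma(20, 11)
obs 9: x=0 → posterior Gamma(20, 12)
obs 10: x=1 → posterior Gamma(21, 13)
obs 11: x=4 → posterior Gamma(25, 14)
obs 12: x=0 → posterior Gamma(25, 15)
obs 13: x=3 → posterior Gamma(28, 16)
obs 14: x=5 → posterior Gamma(33, 17)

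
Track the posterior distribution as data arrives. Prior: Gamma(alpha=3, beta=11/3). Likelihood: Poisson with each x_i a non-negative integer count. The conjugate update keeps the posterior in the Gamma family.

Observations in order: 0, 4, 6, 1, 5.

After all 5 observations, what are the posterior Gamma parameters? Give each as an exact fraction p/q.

obs 1: x=0 → posterior Gamma(3, 14/3)
obs 2: x=4 → posterior Gamma(7, 17/3)
obs 3: x=6 → posterior Gamma(13, 20/3)
obs 4: x=1 → posterior Gamma(14, 23/3)
obs 5: x=5 → posterior Gamma(19, 26/3)

alpha=19, beta=26/3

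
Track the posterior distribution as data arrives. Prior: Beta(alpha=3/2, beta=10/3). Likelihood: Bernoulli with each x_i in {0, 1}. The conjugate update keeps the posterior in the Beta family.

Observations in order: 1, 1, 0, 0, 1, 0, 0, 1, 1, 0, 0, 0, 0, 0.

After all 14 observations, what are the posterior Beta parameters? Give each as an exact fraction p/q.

obs 1: x=1 → posterior Beta(5/2, 10/3)
obs 2: x=1 → posterior Beta(7/2, 10/3)
obs 3: x=0 → posterior Beta(7/2, 13/3)
obs 4: x=0 → posterior Beta(7/2, 16/3)
obs 5: x=1 → posterior Beta(9/2, 16/3)
obs 6: x=0 → posterior Beta(9/2, 19/3)
obs 7: x=0 → posterior Beta(9/2, 22/3)
obs 8: x=1 → posterior Beta(11/2, 22/3)
obs 9: x=1 → posterior Beta(13/2, 22/3)
obs 10: x=0 → posterior Beta(13/2, 25/3)
obs 11: x=0 → posterior Beta(13/2, 28/3)
obs 12: x=0 → posterior Beta(13/2, 31/3)
obs 13: x=0 → posterior Beta(13/2, 34/3)
obs 14: x=0 → posterior Beta(13/2, 37/3)

alpha=13/2, beta=37/3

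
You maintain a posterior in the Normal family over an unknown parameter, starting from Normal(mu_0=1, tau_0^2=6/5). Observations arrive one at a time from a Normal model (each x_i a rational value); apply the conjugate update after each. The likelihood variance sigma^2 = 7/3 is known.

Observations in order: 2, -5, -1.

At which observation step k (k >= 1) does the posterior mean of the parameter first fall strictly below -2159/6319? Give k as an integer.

k = 3

obs 1: x=2 → posterior Normal(71/53, 42/53)
obs 2: x=-5 → posterior Normal(-19/71, 42/71)
obs 3: x=-1 → posterior Normal(-37/89, 42/89)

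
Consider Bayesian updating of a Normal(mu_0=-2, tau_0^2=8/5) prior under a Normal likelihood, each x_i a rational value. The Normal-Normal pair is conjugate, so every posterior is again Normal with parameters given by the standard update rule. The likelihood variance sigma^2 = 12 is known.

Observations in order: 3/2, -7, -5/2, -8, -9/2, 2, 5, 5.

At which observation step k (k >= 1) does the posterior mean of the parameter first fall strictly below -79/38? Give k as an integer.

obs 1: x=3/2 → posterior Normal(-27/17, 24/17)
obs 2: x=-7 → posterior Normal(-41/19, 24/19)
obs 3: x=-5/2 → posterior Normal(-46/21, 8/7)
obs 4: x=-8 → posterior Normal(-62/23, 24/23)
obs 5: x=-9/2 → posterior Normal(-71/25, 24/25)
obs 6: x=2 → posterior Normal(-67/27, 8/9)
obs 7: x=5 → posterior Normal(-57/29, 24/29)
obs 8: x=5 → posterior Normal(-47/31, 24/31)

k = 2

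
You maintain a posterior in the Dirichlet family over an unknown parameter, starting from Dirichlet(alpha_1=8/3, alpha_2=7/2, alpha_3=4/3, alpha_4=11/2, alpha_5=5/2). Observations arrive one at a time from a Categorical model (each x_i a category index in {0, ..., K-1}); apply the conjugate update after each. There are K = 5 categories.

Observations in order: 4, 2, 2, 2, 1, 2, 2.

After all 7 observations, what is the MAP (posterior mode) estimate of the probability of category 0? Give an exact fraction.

obs 1: x=4 → posterior Dirichlet(8/3, 7/2, 4/3, 11/2, 7/2)
obs 2: x=2 → posterior Dirichlet(8/3, 7/2, 7/3, 11/2, 7/2)
obs 3: x=2 → posterior Dirichlet(8/3, 7/2, 10/3, 11/2, 7/2)
obs 4: x=2 → posterior Dirichlet(8/3, 7/2, 13/3, 11/2, 7/2)
obs 5: x=1 → posterior Dirichlet(8/3, 9/2, 13/3, 11/2, 7/2)
obs 6: x=2 → posterior Dirichlet(8/3, 9/2, 16/3, 11/2, 7/2)
obs 7: x=2 → posterior Dirichlet(8/3, 9/2, 19/3, 11/2, 7/2)

2/21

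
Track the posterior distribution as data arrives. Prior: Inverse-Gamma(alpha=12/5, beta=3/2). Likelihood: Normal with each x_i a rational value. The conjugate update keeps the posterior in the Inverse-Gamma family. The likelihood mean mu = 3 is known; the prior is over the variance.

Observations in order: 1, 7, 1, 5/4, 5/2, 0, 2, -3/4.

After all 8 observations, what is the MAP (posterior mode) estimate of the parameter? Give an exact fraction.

obs 1: x=1 → posterior Inverse-Gamma(29/10, 7/2)
obs 2: x=7 → posterior Inverse-Gamma(17/5, 23/2)
obs 3: x=1 → posterior Inverse-Gamma(39/10, 27/2)
obs 4: x=5/4 → posterior Inverse-Gamma(22/5, 481/32)
obs 5: x=5/2 → posterior Inverse-Gamma(49/10, 485/32)
obs 6: x=0 → posterior Inverse-Gamma(27/5, 629/32)
obs 7: x=2 → posterior Inverse-Gamma(59/10, 645/32)
obs 8: x=-3/4 → posterior Inverse-Gamma(32/5, 435/16)

2175/592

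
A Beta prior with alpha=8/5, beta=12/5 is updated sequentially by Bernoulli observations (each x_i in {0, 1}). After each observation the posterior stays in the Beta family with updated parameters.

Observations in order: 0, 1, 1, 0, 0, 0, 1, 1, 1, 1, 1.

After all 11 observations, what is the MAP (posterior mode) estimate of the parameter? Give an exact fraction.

obs 1: x=0 → posterior Beta(8/5, 17/5)
obs 2: x=1 → posterior Beta(13/5, 17/5)
obs 3: x=1 → posterior Beta(18/5, 17/5)
obs 4: x=0 → posterior Beta(18/5, 22/5)
obs 5: x=0 → posterior Beta(18/5, 27/5)
obs 6: x=0 → posterior Beta(18/5, 32/5)
obs 7: x=1 → posterior Beta(23/5, 32/5)
obs 8: x=1 → posterior Beta(28/5, 32/5)
obs 9: x=1 → posterior Beta(33/5, 32/5)
obs 10: x=1 → posterior Beta(38/5, 32/5)
obs 11: x=1 → posterior Beta(43/5, 32/5)

38/65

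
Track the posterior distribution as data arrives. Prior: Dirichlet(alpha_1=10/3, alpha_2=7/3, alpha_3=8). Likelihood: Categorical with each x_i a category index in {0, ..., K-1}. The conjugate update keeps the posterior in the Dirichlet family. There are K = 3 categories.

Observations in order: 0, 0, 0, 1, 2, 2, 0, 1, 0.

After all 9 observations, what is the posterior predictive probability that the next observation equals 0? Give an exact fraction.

obs 1: x=0 → posterior Dirichlet(13/3, 7/3, 8)
obs 2: x=0 → posterior Dirichlet(16/3, 7/3, 8)
obs 3: x=0 → posterior Dirichlet(19/3, 7/3, 8)
obs 4: x=1 → posterior Dirichlet(19/3, 10/3, 8)
obs 5: x=2 → posterior Dirichlet(19/3, 10/3, 9)
obs 6: x=2 → posterior Dirichlet(19/3, 10/3, 10)
obs 7: x=0 → posterior Dirichlet(22/3, 10/3, 10)
obs 8: x=1 → posterior Dirichlet(22/3, 13/3, 10)
obs 9: x=0 → posterior Dirichlet(25/3, 13/3, 10)

25/68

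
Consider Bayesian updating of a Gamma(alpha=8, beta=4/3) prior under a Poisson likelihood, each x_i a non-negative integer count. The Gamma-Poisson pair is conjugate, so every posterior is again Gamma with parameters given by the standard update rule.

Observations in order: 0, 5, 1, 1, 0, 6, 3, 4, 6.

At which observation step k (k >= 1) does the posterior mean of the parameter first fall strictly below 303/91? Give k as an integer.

k = 3

obs 1: x=0 → posterior Gamma(8, 7/3)
obs 2: x=5 → posterior Gamma(13, 10/3)
obs 3: x=1 → posterior Gamma(14, 13/3)
obs 4: x=1 → posterior Gamma(15, 16/3)
obs 5: x=0 → posterior Gamma(15, 19/3)
obs 6: x=6 → posterior Gamma(21, 22/3)
obs 7: x=3 → posterior Gamma(24, 25/3)
obs 8: x=4 → posterior Gamma(28, 28/3)
obs 9: x=6 → posterior Gamma(34, 31/3)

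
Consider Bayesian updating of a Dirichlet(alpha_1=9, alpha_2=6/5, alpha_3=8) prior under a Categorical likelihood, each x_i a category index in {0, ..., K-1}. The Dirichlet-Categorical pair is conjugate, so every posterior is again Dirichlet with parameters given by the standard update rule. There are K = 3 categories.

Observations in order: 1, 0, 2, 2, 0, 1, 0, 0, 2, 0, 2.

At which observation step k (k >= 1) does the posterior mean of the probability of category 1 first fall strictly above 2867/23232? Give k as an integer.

k = 6

obs 1: x=1 → posterior Dirichlet(9, 11/5, 8)
obs 2: x=0 → posterior Dirichlet(10, 11/5, 8)
obs 3: x=2 → posterior Dirichlet(10, 11/5, 9)
obs 4: x=2 → posterior Dirichlet(10, 11/5, 10)
obs 5: x=0 → posterior Dirichlet(11, 11/5, 10)
obs 6: x=1 → posterior Dirichlet(11, 16/5, 10)
obs 7: x=0 → posterior Dirichlet(12, 16/5, 10)
obs 8: x=0 → posterior Dirichlet(13, 16/5, 10)
obs 9: x=2 → posterior Dirichlet(13, 16/5, 11)
obs 10: x=0 → posterior Dirichlet(14, 16/5, 11)
obs 11: x=2 → posterior Dirichlet(14, 16/5, 12)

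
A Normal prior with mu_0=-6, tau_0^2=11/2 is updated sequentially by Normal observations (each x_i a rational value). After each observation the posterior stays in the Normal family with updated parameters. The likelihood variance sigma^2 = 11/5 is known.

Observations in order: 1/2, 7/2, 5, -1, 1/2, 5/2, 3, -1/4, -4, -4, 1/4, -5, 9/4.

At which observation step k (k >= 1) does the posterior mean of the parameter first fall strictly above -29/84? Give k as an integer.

k = 2

obs 1: x=1/2 → posterior Normal(-19/14, 11/7)
obs 2: x=7/2 → posterior Normal(2/3, 11/12)
obs 3: x=5 → posterior Normal(33/17, 11/17)
obs 4: x=-1 → posterior Normal(14/11, 1/2)
obs 5: x=1/2 → posterior Normal(61/54, 11/27)
obs 6: x=5/2 → posterior Normal(43/32, 11/32)
obs 7: x=3 → posterior Normal(58/37, 11/37)
obs 8: x=-1/4 → posterior Normal(227/168, 11/42)
obs 9: x=-4 → posterior Normal(147/188, 11/47)
obs 10: x=-4 → posterior Normal(67/208, 11/52)
obs 11: x=1/4 → posterior Normal(6/19, 11/57)
obs 12: x=-5 → posterior Normal(-7/62, 11/62)
obs 13: x=9/4 → posterior Normal(17/268, 11/67)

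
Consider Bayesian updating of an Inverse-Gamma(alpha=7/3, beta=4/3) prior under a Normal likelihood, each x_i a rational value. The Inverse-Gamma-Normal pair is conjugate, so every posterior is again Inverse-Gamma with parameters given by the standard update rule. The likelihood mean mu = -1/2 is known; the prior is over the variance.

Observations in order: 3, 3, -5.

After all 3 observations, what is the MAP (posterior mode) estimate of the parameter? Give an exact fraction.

obs 1: x=3 → posterior Inverse-Gamma(17/6, 179/24)
obs 2: x=3 → posterior Inverse-Gamma(10/3, 163/12)
obs 3: x=-5 → posterior Inverse-Gamma(23/6, 569/24)

569/116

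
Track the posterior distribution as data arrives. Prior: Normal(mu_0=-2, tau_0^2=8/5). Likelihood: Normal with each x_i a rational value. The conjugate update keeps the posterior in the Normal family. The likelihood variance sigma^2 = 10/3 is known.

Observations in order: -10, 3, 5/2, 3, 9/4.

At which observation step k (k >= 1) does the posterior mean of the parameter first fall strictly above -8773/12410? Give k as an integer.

obs 1: x=-10 → posterior Normal(-170/37, 40/37)
obs 2: x=3 → posterior Normal(-134/49, 40/49)
obs 3: x=5/2 → posterior Normal(-104/61, 40/61)
obs 4: x=3 → posterior Normal(-68/73, 40/73)
obs 5: x=9/4 → posterior Normal(-41/85, 8/17)

k = 5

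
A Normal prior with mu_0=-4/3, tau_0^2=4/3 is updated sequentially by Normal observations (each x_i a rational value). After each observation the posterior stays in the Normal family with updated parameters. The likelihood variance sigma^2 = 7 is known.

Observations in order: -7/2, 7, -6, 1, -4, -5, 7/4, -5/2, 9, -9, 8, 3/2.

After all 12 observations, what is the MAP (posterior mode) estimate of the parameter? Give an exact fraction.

-35/69

obs 1: x=-7/2 → posterior Normal(-42/25, 28/25)
obs 2: x=7 → posterior Normal(-14/29, 28/29)
obs 3: x=-6 → posterior Normal(-38/33, 28/33)
obs 4: x=1 → posterior Normal(-34/37, 28/37)
obs 5: x=-4 → posterior Normal(-50/41, 28/41)
obs 6: x=-5 → posterior Normal(-14/9, 28/45)
obs 7: x=7/4 → posterior Normal(-9/7, 4/7)
obs 8: x=-5/2 → posterior Normal(-73/53, 28/53)
obs 9: x=9 → posterior Normal(-37/57, 28/57)
obs 10: x=-9 → posterior Normal(-73/61, 28/61)
obs 11: x=8 → posterior Normal(-41/65, 28/65)
obs 12: x=3/2 → posterior Normal(-35/69, 28/69)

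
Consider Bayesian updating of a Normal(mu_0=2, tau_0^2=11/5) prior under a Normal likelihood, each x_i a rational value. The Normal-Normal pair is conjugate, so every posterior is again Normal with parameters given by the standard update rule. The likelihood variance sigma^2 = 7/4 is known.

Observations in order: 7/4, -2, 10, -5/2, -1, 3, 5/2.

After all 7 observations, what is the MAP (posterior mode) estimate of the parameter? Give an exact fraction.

obs 1: x=7/4 → posterior Normal(147/79, 77/79)
obs 2: x=-2 → posterior Normal(59/123, 77/123)
obs 3: x=10 → posterior Normal(499/167, 77/167)
obs 4: x=-5/2 → posterior Normal(389/211, 77/211)
obs 5: x=-1 → posterior Normal(23/17, 77/255)
obs 6: x=3 → posterior Normal(477/299, 77/299)
obs 7: x=5/2 → posterior Normal(587/343, 11/49)

587/343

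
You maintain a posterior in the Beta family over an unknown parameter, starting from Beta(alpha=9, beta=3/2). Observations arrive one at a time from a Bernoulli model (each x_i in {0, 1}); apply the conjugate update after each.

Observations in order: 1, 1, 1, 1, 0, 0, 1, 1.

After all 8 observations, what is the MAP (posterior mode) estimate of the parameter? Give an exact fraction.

obs 1: x=1 → posterior Beta(10, 3/2)
obs 2: x=1 → posterior Beta(11, 3/2)
obs 3: x=1 → posterior Beta(12, 3/2)
obs 4: x=1 → posterior Beta(13, 3/2)
obs 5: x=0 → posterior Beta(13, 5/2)
obs 6: x=0 → posterior Beta(13, 7/2)
obs 7: x=1 → posterior Beta(14, 7/2)
obs 8: x=1 → posterior Beta(15, 7/2)

28/33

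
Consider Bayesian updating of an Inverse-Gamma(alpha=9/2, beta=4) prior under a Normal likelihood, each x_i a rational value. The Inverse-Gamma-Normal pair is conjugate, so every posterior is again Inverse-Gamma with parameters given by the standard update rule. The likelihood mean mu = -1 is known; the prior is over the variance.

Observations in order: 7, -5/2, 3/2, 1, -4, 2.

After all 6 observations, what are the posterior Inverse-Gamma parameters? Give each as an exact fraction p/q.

alpha=15/2, beta=205/4

obs 1: x=7 → posterior Inverse-Gamma(5, 36)
obs 2: x=-5/2 → posterior Inverse-Gamma(11/2, 297/8)
obs 3: x=3/2 → posterior Inverse-Gamma(6, 161/4)
obs 4: x=1 → posterior Inverse-Gamma(13/2, 169/4)
obs 5: x=-4 → posterior Inverse-Gamma(7, 187/4)
obs 6: x=2 → posterior Inverse-Gamma(15/2, 205/4)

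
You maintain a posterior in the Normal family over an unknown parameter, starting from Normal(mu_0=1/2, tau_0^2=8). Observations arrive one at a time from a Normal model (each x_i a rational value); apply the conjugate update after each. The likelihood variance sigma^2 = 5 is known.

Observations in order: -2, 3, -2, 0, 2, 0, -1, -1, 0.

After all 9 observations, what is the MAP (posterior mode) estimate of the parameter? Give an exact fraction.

-1/14

obs 1: x=-2 → posterior Normal(-27/26, 40/13)
obs 2: x=3 → posterior Normal(1/2, 40/21)
obs 3: x=-2 → posterior Normal(-11/58, 40/29)
obs 4: x=0 → posterior Normal(-11/74, 40/37)
obs 5: x=2 → posterior Normal(7/30, 8/9)
obs 6: x=0 → posterior Normal(21/106, 40/53)
obs 7: x=-1 → posterior Normal(5/122, 40/61)
obs 8: x=-1 → posterior Normal(-11/138, 40/69)
obs 9: x=0 → posterior Normal(-1/14, 40/77)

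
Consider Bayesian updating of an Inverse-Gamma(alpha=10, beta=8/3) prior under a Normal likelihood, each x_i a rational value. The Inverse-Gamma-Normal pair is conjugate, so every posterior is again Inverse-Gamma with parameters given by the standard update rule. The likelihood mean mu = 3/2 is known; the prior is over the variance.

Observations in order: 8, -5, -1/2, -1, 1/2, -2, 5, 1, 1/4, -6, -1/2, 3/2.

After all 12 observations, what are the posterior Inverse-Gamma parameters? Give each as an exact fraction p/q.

alpha=16, beta=9007/96

obs 1: x=8 → posterior Inverse-Gamma(21/2, 571/24)
obs 2: x=-5 → posterior Inverse-Gamma(11, 539/12)
obs 3: x=-1/2 → posterior Inverse-Gamma(23/2, 563/12)
obs 4: x=-1 → posterior Inverse-Gamma(12, 1201/24)
obs 5: x=1/2 → posterior Inverse-Gamma(25/2, 1213/24)
obs 6: x=-2 → posterior Inverse-Gamma(13, 170/3)
obs 7: x=5 → posterior Inverse-Gamma(27/2, 1507/24)
obs 8: x=1 → posterior Inverse-Gamma(14, 755/12)
obs 9: x=1/4 → posterior Inverse-Gamma(29/2, 6115/96)
obs 10: x=-6 → posterior Inverse-Gamma(15, 8815/96)
obs 11: x=-1/2 → posterior Inverse-Gamma(31/2, 9007/96)
obs 12: x=3/2 → posterior Inverse-Gamma(16, 9007/96)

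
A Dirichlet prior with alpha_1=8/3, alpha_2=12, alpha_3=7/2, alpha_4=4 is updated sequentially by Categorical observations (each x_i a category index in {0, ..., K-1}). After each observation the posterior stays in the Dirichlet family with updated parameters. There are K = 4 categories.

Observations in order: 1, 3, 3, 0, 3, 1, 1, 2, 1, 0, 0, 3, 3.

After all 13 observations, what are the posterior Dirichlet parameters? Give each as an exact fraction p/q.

obs 1: x=1 → posterior Dirichlet(8/3, 13, 7/2, 4)
obs 2: x=3 → posterior Dirichlet(8/3, 13, 7/2, 5)
obs 3: x=3 → posterior Dirichlet(8/3, 13, 7/2, 6)
obs 4: x=0 → posterior Dirichlet(11/3, 13, 7/2, 6)
obs 5: x=3 → posterior Dirichlet(11/3, 13, 7/2, 7)
obs 6: x=1 → posterior Dirichlet(11/3, 14, 7/2, 7)
obs 7: x=1 → posterior Dirichlet(11/3, 15, 7/2, 7)
obs 8: x=2 → posterior Dirichlet(11/3, 15, 9/2, 7)
obs 9: x=1 → posterior Dirichlet(11/3, 16, 9/2, 7)
obs 10: x=0 → posterior Dirichlet(14/3, 16, 9/2, 7)
obs 11: x=0 → posterior Dirichlet(17/3, 16, 9/2, 7)
obs 12: x=3 → posterior Dirichlet(17/3, 16, 9/2, 8)
obs 13: x=3 → posterior Dirichlet(17/3, 16, 9/2, 9)

alpha_1=17/3, alpha_2=16, alpha_3=9/2, alpha_4=9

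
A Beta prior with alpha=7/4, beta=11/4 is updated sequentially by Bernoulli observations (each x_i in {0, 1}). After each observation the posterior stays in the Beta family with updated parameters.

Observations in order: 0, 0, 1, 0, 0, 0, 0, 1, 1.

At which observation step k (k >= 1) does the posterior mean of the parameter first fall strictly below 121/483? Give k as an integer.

k = 7

obs 1: x=0 → posterior Beta(7/4, 15/4)
obs 2: x=0 → posterior Beta(7/4, 19/4)
obs 3: x=1 → posterior Beta(11/4, 19/4)
obs 4: x=0 → posterior Beta(11/4, 23/4)
obs 5: x=0 → posterior Beta(11/4, 27/4)
obs 6: x=0 → posterior Beta(11/4, 31/4)
obs 7: x=0 → posterior Beta(11/4, 35/4)
obs 8: x=1 → posterior Beta(15/4, 35/4)
obs 9: x=1 → posterior Beta(19/4, 35/4)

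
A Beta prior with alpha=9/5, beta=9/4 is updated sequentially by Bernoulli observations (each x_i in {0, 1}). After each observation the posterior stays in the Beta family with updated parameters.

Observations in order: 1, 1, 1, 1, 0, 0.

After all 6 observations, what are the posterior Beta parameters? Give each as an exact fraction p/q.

obs 1: x=1 → posterior Beta(14/5, 9/4)
obs 2: x=1 → posterior Beta(19/5, 9/4)
obs 3: x=1 → posterior Beta(24/5, 9/4)
obs 4: x=1 → posterior Beta(29/5, 9/4)
obs 5: x=0 → posterior Beta(29/5, 13/4)
obs 6: x=0 → posterior Beta(29/5, 17/4)

alpha=29/5, beta=17/4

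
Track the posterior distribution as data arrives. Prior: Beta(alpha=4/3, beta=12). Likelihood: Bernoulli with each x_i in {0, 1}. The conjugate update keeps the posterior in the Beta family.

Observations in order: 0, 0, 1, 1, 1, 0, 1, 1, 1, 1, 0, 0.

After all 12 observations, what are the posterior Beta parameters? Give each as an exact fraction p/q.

alpha=25/3, beta=17

obs 1: x=0 → posterior Beta(4/3, 13)
obs 2: x=0 → posterior Beta(4/3, 14)
obs 3: x=1 → posterior Beta(7/3, 14)
obs 4: x=1 → posterior Beta(10/3, 14)
obs 5: x=1 → posterior Beta(13/3, 14)
obs 6: x=0 → posterior Beta(13/3, 15)
obs 7: x=1 → posterior Beta(16/3, 15)
obs 8: x=1 → posterior Beta(19/3, 15)
obs 9: x=1 → posterior Beta(22/3, 15)
obs 10: x=1 → posterior Beta(25/3, 15)
obs 11: x=0 → posterior Beta(25/3, 16)
obs 12: x=0 → posterior Beta(25/3, 17)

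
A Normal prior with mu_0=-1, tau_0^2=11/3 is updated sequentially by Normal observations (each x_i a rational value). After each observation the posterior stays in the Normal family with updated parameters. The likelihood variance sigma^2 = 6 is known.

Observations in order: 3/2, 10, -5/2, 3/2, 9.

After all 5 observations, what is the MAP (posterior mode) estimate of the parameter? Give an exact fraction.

393/146

obs 1: x=3/2 → posterior Normal(-3/58, 66/29)
obs 2: x=10 → posterior Normal(217/80, 33/20)
obs 3: x=-5/2 → posterior Normal(27/17, 22/17)
obs 4: x=3/2 → posterior Normal(195/124, 33/31)
obs 5: x=9 → posterior Normal(393/146, 66/73)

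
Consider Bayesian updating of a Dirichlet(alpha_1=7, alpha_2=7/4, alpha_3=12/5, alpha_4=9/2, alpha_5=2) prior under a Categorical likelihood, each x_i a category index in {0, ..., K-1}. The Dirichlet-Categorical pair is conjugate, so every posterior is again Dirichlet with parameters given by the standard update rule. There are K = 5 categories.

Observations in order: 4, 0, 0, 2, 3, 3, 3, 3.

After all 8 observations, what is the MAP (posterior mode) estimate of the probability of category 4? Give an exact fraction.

obs 1: x=4 → posterior Dirichlet(7, 7/4, 12/5, 9/2, 3)
obs 2: x=0 → posterior Dirichlet(8, 7/4, 12/5, 9/2, 3)
obs 3: x=0 → posterior Dirichlet(9, 7/4, 12/5, 9/2, 3)
obs 4: x=2 → posterior Dirichlet(9, 7/4, 17/5, 9/2, 3)
obs 5: x=3 → posterior Dirichlet(9, 7/4, 17/5, 11/2, 3)
obs 6: x=3 → posterior Dirichlet(9, 7/4, 17/5, 13/2, 3)
obs 7: x=3 → posterior Dirichlet(9, 7/4, 17/5, 15/2, 3)
obs 8: x=3 → posterior Dirichlet(9, 7/4, 17/5, 17/2, 3)

40/413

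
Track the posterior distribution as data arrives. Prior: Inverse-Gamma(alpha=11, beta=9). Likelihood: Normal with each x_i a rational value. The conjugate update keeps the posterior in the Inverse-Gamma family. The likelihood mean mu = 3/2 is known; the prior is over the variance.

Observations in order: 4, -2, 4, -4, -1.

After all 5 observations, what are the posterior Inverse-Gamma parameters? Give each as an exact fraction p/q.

obs 1: x=4 → posterior Inverse-Gamma(23/2, 97/8)
obs 2: x=-2 → posterior Inverse-Gamma(12, 73/4)
obs 3: x=4 → posterior Inverse-Gamma(25/2, 171/8)
obs 4: x=-4 → posterior Inverse-Gamma(13, 73/2)
obs 5: x=-1 → posterior Inverse-Gamma(27/2, 317/8)

alpha=27/2, beta=317/8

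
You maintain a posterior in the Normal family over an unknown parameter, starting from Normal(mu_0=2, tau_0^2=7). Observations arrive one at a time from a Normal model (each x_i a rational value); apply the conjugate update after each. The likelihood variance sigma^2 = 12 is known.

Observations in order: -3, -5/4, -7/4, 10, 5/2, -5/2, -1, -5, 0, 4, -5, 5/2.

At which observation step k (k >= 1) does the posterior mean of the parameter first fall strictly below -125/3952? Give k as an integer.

k = 2

obs 1: x=-3 → posterior Normal(3/19, 84/19)
obs 2: x=-5/4 → posterior Normal(-23/104, 42/13)
obs 3: x=-7/4 → posterior Normal(-6/11, 28/11)
obs 4: x=10 → posterior Normal(13/10, 21/10)
obs 5: x=5/2 → posterior Normal(139/94, 84/47)
obs 6: x=-5/2 → posterior Normal(26/27, 14/9)
obs 7: x=-1 → posterior Normal(45/61, 84/61)
obs 8: x=-5 → posterior Normal(5/34, 21/17)
obs 9: x=0 → posterior Normal(2/15, 28/25)
obs 10: x=4 → posterior Normal(19/41, 42/41)
obs 11: x=-5 → posterior Normal(3/89, 84/89)
obs 12: x=5/2 → posterior Normal(41/192, 7/8)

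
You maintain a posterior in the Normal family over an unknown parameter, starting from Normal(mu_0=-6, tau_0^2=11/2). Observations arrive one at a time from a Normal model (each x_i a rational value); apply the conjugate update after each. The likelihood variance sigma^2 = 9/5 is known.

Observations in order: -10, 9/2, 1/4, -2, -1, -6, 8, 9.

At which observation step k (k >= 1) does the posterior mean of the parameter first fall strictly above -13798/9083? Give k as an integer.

obs 1: x=-10 → posterior Normal(-658/73, 99/73)
obs 2: x=9/2 → posterior Normal(-821/256, 99/128)
obs 3: x=1/4 → posterior Normal(-529/244, 33/61)
obs 4: x=-2 → posterior Normal(-2027/952, 99/238)
obs 5: x=-1 → posterior Normal(-2247/1172, 99/293)
obs 6: x=-6 → posterior Normal(-41/16, 33/116)
obs 7: x=8 → posterior Normal(-139/124, 99/403)
obs 8: x=9 → posterior Normal(173/1832, 99/458)

k = 7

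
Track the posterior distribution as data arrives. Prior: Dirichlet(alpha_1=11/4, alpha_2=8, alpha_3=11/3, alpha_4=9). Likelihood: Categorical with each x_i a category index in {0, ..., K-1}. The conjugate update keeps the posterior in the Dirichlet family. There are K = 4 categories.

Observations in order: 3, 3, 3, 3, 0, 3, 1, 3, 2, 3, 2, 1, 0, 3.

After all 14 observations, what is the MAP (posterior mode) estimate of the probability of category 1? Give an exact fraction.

108/401

obs 1: x=3 → posterior Dirichlet(11/4, 8, 11/3, 10)
obs 2: x=3 → posterior Dirichlet(11/4, 8, 11/3, 11)
obs 3: x=3 → posterior Dirichlet(11/4, 8, 11/3, 12)
obs 4: x=3 → posterior Dirichlet(11/4, 8, 11/3, 13)
obs 5: x=0 → posterior Dirichlet(15/4, 8, 11/3, 13)
obs 6: x=3 → posterior Dirichlet(15/4, 8, 11/3, 14)
obs 7: x=1 → posterior Dirichlet(15/4, 9, 11/3, 14)
obs 8: x=3 → posterior Dirichlet(15/4, 9, 11/3, 15)
obs 9: x=2 → posterior Dirichlet(15/4, 9, 14/3, 15)
obs 10: x=3 → posterior Dirichlet(15/4, 9, 14/3, 16)
obs 11: x=2 → posterior Dirichlet(15/4, 9, 17/3, 16)
obs 12: x=1 → posterior Dirichlet(15/4, 10, 17/3, 16)
obs 13: x=0 → posterior Dirichlet(19/4, 10, 17/3, 16)
obs 14: x=3 → posterior Dirichlet(19/4, 10, 17/3, 17)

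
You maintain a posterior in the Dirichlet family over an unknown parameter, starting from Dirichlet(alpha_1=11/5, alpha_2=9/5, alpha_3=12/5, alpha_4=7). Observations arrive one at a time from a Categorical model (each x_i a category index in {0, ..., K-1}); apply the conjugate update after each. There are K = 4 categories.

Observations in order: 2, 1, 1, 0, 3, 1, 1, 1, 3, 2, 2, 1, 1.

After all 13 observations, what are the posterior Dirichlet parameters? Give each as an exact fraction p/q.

obs 1: x=2 → posterior Dirichlet(11/5, 9/5, 17/5, 7)
obs 2: x=1 → posterior Dirichlet(11/5, 14/5, 17/5, 7)
obs 3: x=1 → posterior Dirichlet(11/5, 19/5, 17/5, 7)
obs 4: x=0 → posterior Dirichlet(16/5, 19/5, 17/5, 7)
obs 5: x=3 → posterior Dirichlet(16/5, 19/5, 17/5, 8)
obs 6: x=1 → posterior Dirichlet(16/5, 24/5, 17/5, 8)
obs 7: x=1 → posterior Dirichlet(16/5, 29/5, 17/5, 8)
obs 8: x=1 → posterior Dirichlet(16/5, 34/5, 17/5, 8)
obs 9: x=3 → posterior Dirichlet(16/5, 34/5, 17/5, 9)
obs 10: x=2 → posterior Dirichlet(16/5, 34/5, 22/5, 9)
obs 11: x=2 → posterior Dirichlet(16/5, 34/5, 27/5, 9)
obs 12: x=1 → posterior Dirichlet(16/5, 39/5, 27/5, 9)
obs 13: x=1 → posterior Dirichlet(16/5, 44/5, 27/5, 9)

alpha_1=16/5, alpha_2=44/5, alpha_3=27/5, alpha_4=9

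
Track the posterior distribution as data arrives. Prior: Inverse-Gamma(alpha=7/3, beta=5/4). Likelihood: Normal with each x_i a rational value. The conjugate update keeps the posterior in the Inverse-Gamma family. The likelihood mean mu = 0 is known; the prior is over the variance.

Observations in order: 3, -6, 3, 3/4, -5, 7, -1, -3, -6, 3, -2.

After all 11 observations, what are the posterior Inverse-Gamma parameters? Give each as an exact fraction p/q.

obs 1: x=3 → posterior Inverse-Gamma(17/6, 23/4)
obs 2: x=-6 → posterior Inverse-Gamma(10/3, 95/4)
obs 3: x=3 → posterior Inverse-Gamma(23/6, 113/4)
obs 4: x=3/4 → posterior Inverse-Gamma(13/3, 913/32)
obs 5: x=-5 → posterior Inverse-Gamma(29/6, 1313/32)
obs 6: x=7 → posterior Inverse-Gamma(16/3, 2097/32)
obs 7: x=-1 → posterior Inverse-Gamma(35/6, 2113/32)
obs 8: x=-3 → posterior Inverse-Gamma(19/3, 2257/32)
obs 9: x=-6 → posterior Inverse-Gamma(41/6, 2833/32)
obs 10: x=3 → posterior Inverse-Gamma(22/3, 2977/32)
obs 11: x=-2 → posterior Inverse-Gamma(47/6, 3041/32)

alpha=47/6, beta=3041/32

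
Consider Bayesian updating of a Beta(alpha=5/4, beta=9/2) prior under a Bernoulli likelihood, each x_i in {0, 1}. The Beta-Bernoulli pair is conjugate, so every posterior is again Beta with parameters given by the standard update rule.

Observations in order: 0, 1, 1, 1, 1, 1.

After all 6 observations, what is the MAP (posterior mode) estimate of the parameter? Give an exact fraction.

7/13

obs 1: x=0 → posterior Beta(5/4, 11/2)
obs 2: x=1 → posterior Beta(9/4, 11/2)
obs 3: x=1 → posterior Beta(13/4, 11/2)
obs 4: x=1 → posterior Beta(17/4, 11/2)
obs 5: x=1 → posterior Beta(21/4, 11/2)
obs 6: x=1 → posterior Beta(25/4, 11/2)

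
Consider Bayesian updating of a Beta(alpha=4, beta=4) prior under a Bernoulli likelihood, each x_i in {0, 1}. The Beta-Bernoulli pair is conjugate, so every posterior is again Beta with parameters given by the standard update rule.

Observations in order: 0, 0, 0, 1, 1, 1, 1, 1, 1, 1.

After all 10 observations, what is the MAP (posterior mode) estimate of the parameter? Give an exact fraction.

obs 1: x=0 → posterior Beta(4, 5)
obs 2: x=0 → posterior Beta(4, 6)
obs 3: x=0 → posterior Beta(4, 7)
obs 4: x=1 → posterior Beta(5, 7)
obs 5: x=1 → posterior Beta(6, 7)
obs 6: x=1 → posterior Beta(7, 7)
obs 7: x=1 → posterior Beta(8, 7)
obs 8: x=1 → posterior Beta(9, 7)
obs 9: x=1 → posterior Beta(10, 7)
obs 10: x=1 → posterior Beta(11, 7)

5/8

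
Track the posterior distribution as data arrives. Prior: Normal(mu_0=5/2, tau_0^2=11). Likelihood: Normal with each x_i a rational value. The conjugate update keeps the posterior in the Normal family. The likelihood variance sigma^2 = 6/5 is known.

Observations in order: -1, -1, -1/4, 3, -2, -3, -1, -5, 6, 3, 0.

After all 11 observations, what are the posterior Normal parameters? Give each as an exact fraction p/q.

mu_0=-215/2444, tau_0^2=66/611

obs 1: x=-1 → posterior Normal(-40/61, 66/61)
obs 2: x=-1 → posterior Normal(-95/116, 33/58)
obs 3: x=-1/4 → posterior Normal(-145/228, 22/57)
obs 4: x=3 → posterior Normal(225/904, 33/113)
obs 5: x=-2 → posterior Normal(-215/1124, 66/281)
obs 6: x=-3 → posterior Normal(-125/192, 11/56)
obs 7: x=-1 → posterior Normal(-1095/1564, 66/391)
obs 8: x=-5 → posterior Normal(-2195/1784, 33/223)
obs 9: x=6 → posterior Normal(-875/2004, 22/167)
obs 10: x=3 → posterior Normal(-215/2224, 33/278)
obs 11: x=0 → posterior Normal(-215/2444, 66/611)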